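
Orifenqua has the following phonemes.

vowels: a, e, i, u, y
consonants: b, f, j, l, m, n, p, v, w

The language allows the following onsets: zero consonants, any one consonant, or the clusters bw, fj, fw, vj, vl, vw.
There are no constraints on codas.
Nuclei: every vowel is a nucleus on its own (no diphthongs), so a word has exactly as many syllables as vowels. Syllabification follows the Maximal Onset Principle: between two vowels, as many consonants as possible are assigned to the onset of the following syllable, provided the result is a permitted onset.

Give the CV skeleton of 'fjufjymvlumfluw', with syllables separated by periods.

CCV.CCVC.CCVCC.CVC

The vowels are u, y, u, u — 4 nuclei, so 4 syllables.
/u…y/ gap (V1→V2): cluster /fj/ — /fj/ is itself a permitted onset, so the whole cluster goes right; preceding coda = ∅.
/y…u/ gap (V2→V3): /mvl/ — longest licit onset from the right is /vl/, leaving /m/ as coda.
/u…u/ gap (V3→V4): /mfl/ — longest licit onset from the right is /l/, leaving /mf/ as coda.
So the parse is fju.fjym.vlumf.luw.
Mapping each syllable to C/V: /fju/ → CCV, /fjym/ → CCVC, /vlumf/ → CCVCC, /luw/ → CVC.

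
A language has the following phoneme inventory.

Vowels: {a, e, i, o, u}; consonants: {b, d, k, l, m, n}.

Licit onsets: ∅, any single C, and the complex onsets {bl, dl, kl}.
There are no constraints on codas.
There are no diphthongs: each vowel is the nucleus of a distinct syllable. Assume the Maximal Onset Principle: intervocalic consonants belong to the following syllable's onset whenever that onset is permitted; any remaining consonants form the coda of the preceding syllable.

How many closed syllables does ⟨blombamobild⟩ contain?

Nuclei (vowels): o, a, o, i → 4 syllables.
/o…a/ gap (V1→V2): /mb/; trying suffixes from longest down, /b/ is the first permitted one, so coda /m/ | onset /b/.
/a…o/ gap (V2→V3): /m/ is a single consonant, so it becomes the next onset.
/o…i/ gap (V3→V4): /b/ → onset of the next syllable (single consonants are always licit onsets).
Syllabification: blom.ba.mo.bild.
Classifying each syllable: /blom/ (closed), /ba/ (open), /mo/ (open), /bild/ (closed).
Closed syllables: 2.

2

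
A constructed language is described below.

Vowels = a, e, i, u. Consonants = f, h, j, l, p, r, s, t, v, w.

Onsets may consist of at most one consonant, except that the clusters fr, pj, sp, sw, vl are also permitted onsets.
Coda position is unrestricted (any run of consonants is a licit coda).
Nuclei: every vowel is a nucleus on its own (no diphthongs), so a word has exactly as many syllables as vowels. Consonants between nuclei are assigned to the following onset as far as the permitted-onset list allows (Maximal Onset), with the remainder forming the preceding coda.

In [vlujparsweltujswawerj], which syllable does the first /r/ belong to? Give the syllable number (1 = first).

The vowels are u, a, e, u, a, e — 6 nuclei, so 6 syllables.
/u…a/ gap (V1→V2): /jp/ — longest licit onset from the right is /p/, leaving /j/ as coda.
/a…e/ gap (V2→V3): /rsw/ — longest licit onset from the right is /sw/, leaving /r/ as coda.
/e…u/ gap (V3→V4): cluster /lt/ — the longest permitted-onset suffix is /t/; onset = /t/, preceding coda = /l/.
/u…a/ gap (V4→V5): cluster /jsw/ — the longest permitted-onset suffix is /sw/; onset = /sw/, preceding coda = /j/.
/a…e/ gap (V5→V6): just /w/ — single C goes to the following onset.
Result: vluj.par.swel.tuj.swa.werj.
The first /r/ is in the coda of syllable 2 (/par/).

2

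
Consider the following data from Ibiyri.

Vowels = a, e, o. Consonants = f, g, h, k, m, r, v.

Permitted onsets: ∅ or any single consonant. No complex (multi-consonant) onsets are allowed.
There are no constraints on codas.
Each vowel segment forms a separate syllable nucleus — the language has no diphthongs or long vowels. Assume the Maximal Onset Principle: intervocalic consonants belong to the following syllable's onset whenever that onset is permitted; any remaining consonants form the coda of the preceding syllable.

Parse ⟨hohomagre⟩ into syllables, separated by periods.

Vowels present: o, o, a, e; each is a nucleus, giving 4 syllables.
V1 /o/ – V2 /o/: /h/ is a single consonant, so it becomes the next onset.
V2 /o/ – V3 /a/: /m/ → onset of the next syllable (single consonants are always licit onsets).
V3 /a/ – V4 /e/: /gr/ splits as /g/ + /r/ (/r/ is the longest suffix that is a licit onset).

ho.ho.mag.re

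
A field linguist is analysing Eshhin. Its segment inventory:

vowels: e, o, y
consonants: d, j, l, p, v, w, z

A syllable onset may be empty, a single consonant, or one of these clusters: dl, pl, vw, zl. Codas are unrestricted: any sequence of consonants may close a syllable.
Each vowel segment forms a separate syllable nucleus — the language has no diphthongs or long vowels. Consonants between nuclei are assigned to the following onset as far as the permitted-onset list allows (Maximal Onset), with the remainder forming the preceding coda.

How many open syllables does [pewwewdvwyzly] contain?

2

The vowels are e, e, y, y — 4 nuclei, so 4 syllables.
/e…e/ gap (V1→V2): /ww/; trying suffixes from longest down, /w/ is the first permitted one, so coda /w/ | onset /w/.
/e…y/ gap (V2→V3): cluster /wdvw/ — the longest permitted-onset suffix is /vw/; onset = /vw/, preceding coda = /wd/.
/y…y/ gap (V3→V4): /zl/ is a licit onset in full, so it all attaches to the next syllable.
Result: pew.wewd.vwy.zly.
Classifying each syllable: /pew/ (closed), /wewd/ (closed), /vwy/ (open), /zly/ (open).
Open syllables: 2.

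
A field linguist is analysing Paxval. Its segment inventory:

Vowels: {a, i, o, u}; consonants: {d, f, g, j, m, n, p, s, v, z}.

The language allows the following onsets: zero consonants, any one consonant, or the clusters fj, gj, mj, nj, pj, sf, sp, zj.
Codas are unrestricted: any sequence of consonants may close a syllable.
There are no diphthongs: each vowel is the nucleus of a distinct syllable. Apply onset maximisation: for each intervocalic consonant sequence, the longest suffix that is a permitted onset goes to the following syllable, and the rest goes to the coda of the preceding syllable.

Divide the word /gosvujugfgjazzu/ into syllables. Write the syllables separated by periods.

Vowels present: o, u, u, a, u; each is a nucleus, giving 5 syllables.
/o…u/ gap (V1→V2): cluster /sv/ — the longest permitted-onset suffix is /v/; onset = /v/, preceding coda = /s/.
/u…u/ gap (V2→V3): /j/ is a single consonant, so it becomes the next onset.
/u…a/ gap (V3→V4): /gfgj/; trying suffixes from longest down, /gj/ is the first permitted one, so coda /gf/ | onset /gj/.
/a…u/ gap (V4→V5): /zz/ splits as /z/ + /z/ (/z/ is the longest suffix that is a licit onset).

gos.vu.jugf.gjaz.zu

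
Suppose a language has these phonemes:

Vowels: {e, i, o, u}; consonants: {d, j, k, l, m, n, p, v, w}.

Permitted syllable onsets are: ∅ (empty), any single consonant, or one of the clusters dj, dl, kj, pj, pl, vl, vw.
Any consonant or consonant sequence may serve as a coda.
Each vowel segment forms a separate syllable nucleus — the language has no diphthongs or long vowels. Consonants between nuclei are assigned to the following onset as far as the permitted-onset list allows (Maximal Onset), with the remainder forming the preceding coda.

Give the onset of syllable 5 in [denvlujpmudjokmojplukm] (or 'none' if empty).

Vowels present: e, u, u, o, o, u; each is a nucleus, giving 6 syllables.
Between /e/ (V1) and /u/ (V2): /nvl/; trying suffixes from longest down, /vl/ is the first permitted one, so coda /n/ | onset /vl/.
Between /u/ (V2) and /u/ (V3): /jpm/ — longest licit onset from the right is /m/, leaving /jp/ as coda.
Between /u/ (V3) and /o/ (V4): cluster /dj/ — /dj/ is itself a permitted onset, so the whole cluster goes right; preceding coda = ∅.
Between /o/ (V4) and /o/ (V5): /km/; trying suffixes from longest down, /m/ is the first permitted one, so coda /k/ | onset /m/.
Between /o/ (V5) and /u/ (V6): /jpl/ splits as /j/ + /pl/ (/pl/ is the longest suffix that is a licit onset).
Result: den.vlujp.mu.djok.moj.plukm.
Syllable 5 is /moj/: onset /m/, nucleus /o/, coda /j/.

m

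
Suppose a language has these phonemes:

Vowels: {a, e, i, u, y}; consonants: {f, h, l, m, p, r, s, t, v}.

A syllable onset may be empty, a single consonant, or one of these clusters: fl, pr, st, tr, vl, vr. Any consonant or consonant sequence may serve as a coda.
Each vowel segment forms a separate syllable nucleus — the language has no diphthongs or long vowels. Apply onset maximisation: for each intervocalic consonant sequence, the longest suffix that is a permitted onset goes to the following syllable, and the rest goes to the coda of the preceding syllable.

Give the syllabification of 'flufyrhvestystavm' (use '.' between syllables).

The vowels are u, y, e, y, a — 5 nuclei, so 5 syllables.
V1 /u/ – V2 /y/: just /f/ — single C goes to the following onset.
V2 /y/ – V3 /e/: /rhv/ splits as /rh/ + /v/ (/v/ is the longest suffix that is a licit onset).
V3 /e/ – V4 /y/: cluster /st/ — /st/ is itself a permitted onset, so the whole cluster goes right; preceding coda = ∅.
V4 /y/ – V5 /a/: cluster /st/ — /st/ is itself a permitted onset, so the whole cluster goes right; preceding coda = ∅.

flu.fyrh.ve.sty.stavm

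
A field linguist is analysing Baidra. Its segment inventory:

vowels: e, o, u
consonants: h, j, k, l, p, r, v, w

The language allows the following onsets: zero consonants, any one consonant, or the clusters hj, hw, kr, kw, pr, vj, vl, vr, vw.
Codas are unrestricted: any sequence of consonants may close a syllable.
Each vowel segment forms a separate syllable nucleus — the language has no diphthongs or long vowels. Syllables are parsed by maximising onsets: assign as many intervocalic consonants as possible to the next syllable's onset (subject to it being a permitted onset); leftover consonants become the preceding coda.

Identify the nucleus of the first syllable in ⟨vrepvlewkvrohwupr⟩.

e

Vowels present: e, e, o, u; each is a nucleus, giving 4 syllables.
The first nucleus (vowel 1 from the left) is /e/.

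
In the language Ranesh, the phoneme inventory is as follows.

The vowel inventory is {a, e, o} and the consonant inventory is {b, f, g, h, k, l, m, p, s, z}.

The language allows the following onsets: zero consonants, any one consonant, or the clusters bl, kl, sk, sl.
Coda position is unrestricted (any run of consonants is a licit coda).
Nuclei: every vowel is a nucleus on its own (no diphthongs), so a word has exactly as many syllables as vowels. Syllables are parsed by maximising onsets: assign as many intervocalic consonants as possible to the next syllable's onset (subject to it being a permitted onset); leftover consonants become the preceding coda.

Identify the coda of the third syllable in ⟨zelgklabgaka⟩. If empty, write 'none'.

The vowels are e, a, a, a — 4 nuclei, so 4 syllables.
V1 /e/ – V2 /a/: /lgkl/ splits as /lg/ + /kl/ (/kl/ is the longest suffix that is a licit onset).
V2 /a/ – V3 /a/: /bg/ — longest licit onset from the right is /g/, leaving /b/ as coda.
V3 /a/ – V4 /a/: /k/ → onset of the next syllable (single consonants are always licit onsets).
Putting it together: zelg.klab.ga.ka.
Syllable 3 is /ga/: onset /g/, nucleus /a/, coda ∅.

none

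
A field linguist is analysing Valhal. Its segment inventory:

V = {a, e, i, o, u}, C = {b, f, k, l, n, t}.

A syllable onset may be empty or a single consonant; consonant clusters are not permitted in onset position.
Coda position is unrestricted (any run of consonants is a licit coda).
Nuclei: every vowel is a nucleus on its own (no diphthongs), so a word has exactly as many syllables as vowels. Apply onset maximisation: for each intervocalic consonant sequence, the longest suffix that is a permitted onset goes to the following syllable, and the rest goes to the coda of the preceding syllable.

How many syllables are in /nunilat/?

3

Vowels present: u, i, a; each is a nucleus, giving 3 syllables.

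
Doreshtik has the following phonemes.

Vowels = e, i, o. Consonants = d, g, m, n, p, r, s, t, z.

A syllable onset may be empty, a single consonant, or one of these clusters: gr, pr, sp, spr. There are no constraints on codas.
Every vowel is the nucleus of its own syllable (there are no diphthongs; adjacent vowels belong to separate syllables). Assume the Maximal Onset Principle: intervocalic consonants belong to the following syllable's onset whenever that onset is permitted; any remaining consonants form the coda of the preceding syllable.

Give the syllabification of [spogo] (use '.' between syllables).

Nuclei (vowels): o, o → 2 syllables.
σ1/σ2 boundary: /g/ → onset of the next syllable (single consonants are always licit onsets).

spo.go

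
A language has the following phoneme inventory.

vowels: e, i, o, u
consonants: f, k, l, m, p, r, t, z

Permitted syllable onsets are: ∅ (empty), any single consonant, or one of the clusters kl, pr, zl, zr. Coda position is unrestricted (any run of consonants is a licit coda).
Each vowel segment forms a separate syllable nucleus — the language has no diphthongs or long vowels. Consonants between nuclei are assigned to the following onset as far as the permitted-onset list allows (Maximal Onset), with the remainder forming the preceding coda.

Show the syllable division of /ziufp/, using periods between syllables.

zi.ufp

The vowels are i, u — 2 nuclei, so 2 syllables.
σ1/σ2 boundary: no consonants, so the boundary falls immediately after /i/.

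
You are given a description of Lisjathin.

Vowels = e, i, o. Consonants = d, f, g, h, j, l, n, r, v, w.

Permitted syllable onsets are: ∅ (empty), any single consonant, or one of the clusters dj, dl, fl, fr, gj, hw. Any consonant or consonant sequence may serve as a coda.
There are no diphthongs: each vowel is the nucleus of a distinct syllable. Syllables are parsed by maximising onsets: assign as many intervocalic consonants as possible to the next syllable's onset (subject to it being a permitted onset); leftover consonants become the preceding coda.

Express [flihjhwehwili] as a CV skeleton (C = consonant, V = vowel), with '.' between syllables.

CCVCC.CCV.CCV.CV

The vowels are i, e, i, i — 4 nuclei, so 4 syllables.
V1 /i/ – V2 /e/: /hjhw/; trying suffixes from longest down, /hw/ is the first permitted one, so coda /hj/ | onset /hw/.
V2 /e/ – V3 /i/: /hw/ is a licit onset in full, so it all attaches to the next syllable.
V3 /i/ – V4 /i/: /l/ is a single consonant, so it becomes the next onset.
Syllabification: flihj.hwe.hwi.li.
Mapping each syllable to C/V: /flihj/ → CCVCC, /hwe/ → CCV, /hwi/ → CCV, /li/ → CV.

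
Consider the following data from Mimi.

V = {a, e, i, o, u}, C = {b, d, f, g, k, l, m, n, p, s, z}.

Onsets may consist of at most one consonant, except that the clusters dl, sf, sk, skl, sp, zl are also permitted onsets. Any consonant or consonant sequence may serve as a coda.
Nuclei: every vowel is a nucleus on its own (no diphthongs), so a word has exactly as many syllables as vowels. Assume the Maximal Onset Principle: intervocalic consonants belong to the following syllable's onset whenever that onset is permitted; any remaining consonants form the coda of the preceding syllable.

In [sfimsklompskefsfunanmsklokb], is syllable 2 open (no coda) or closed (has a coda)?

The vowels are i, o, e, u, a, o — 6 nuclei, so 6 syllables.
σ1/σ2 boundary: /mskl/ splits as /m/ + /skl/ (/skl/ is the longest suffix that is a licit onset).
σ2/σ3 boundary: cluster /mpsk/ — the longest permitted-onset suffix is /sk/; onset = /sk/, preceding coda = /mp/.
σ3/σ4 boundary: cluster /fsf/ — the longest permitted-onset suffix is /sf/; onset = /sf/, preceding coda = /f/.
σ4/σ5 boundary: /n/ → onset of the next syllable (single consonants are always licit onsets).
σ5/σ6 boundary: /nmskl/ splits as /nm/ + /skl/ (/skl/ is the longest suffix that is a licit onset).
Syllabification: sfim.sklomp.skef.sfu.nanm.sklokb.
Syllable 2 is /sklomp/ with coda /mp/, so it is closed.

closed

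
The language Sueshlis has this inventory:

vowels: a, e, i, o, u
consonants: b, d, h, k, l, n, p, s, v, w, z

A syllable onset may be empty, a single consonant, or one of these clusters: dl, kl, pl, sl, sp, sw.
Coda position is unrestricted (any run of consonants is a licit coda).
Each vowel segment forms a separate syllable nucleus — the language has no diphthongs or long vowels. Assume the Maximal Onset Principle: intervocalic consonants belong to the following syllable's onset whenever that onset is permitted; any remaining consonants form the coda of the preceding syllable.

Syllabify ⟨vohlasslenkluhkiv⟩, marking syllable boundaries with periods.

Nuclei (vowels): o, a, e, u, i → 5 syllables.
/o…a/ gap (V1→V2): /hl/ — longest licit onset from the right is /l/, leaving /h/ as coda.
/a…e/ gap (V2→V3): /ssl/; trying suffixes from longest down, /sl/ is the first permitted one, so coda /s/ | onset /sl/.
/e…u/ gap (V3→V4): /nkl/ splits as /n/ + /kl/ (/kl/ is the longest suffix that is a licit onset).
/u…i/ gap (V4→V5): /hk/ splits as /h/ + /k/ (/k/ is the longest suffix that is a licit onset).

voh.las.slen.kluh.kiv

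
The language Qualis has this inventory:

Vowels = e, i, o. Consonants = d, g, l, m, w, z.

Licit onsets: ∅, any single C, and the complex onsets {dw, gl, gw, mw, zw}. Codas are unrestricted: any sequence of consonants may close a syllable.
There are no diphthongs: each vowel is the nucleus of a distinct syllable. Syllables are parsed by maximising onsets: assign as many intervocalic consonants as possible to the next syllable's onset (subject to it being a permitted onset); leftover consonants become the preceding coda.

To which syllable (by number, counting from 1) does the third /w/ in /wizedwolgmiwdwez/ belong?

4

The vowels are i, e, o, i, e — 5 nuclei, so 5 syllables.
Between /i/ (V1) and /e/ (V2): /z/ → onset of the next syllable (single consonants are always licit onsets).
Between /e/ (V2) and /o/ (V3): cluster /dw/ — /dw/ is itself a permitted onset, so the whole cluster goes right; preceding coda = ∅.
Between /o/ (V3) and /i/ (V4): /lgm/ — longest licit onset from the right is /m/, leaving /lg/ as coda.
Between /i/ (V4) and /e/ (V5): cluster /wdw/ — the longest permitted-onset suffix is /dw/; onset = /dw/, preceding coda = /w/.
Putting it together: wi.ze.dwolg.miw.dwez.
The third /w/ is in the coda of syllable 4 (/miw/).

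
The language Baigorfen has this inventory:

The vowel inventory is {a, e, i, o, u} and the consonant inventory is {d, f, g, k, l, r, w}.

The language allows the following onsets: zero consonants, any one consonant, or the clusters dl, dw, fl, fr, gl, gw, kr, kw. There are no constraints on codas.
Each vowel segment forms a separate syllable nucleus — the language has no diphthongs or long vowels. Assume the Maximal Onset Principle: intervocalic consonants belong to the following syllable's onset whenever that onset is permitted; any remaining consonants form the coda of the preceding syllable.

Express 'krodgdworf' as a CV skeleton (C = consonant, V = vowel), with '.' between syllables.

CCVCC.CCVCC

Nuclei (vowels): o, o → 2 syllables.
Between /o/ (V1) and /o/ (V2): /dgdw/ splits as /dg/ + /dw/ (/dw/ is the longest suffix that is a licit onset).
So the parse is krodg.dworf.
Mapping each syllable to C/V: /krodg/ → CCVCC, /dworf/ → CCVCC.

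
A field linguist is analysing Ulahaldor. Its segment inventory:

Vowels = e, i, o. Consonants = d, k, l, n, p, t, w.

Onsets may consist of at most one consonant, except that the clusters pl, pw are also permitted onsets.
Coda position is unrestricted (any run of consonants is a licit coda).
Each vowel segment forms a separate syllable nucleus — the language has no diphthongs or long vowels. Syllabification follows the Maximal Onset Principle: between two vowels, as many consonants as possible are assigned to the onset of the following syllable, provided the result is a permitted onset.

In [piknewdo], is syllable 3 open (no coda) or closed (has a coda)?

Vowels present: i, e, o; each is a nucleus, giving 3 syllables.
V1 /i/ – V2 /e/: /kn/ — longest licit onset from the right is /n/, leaving /k/ as coda.
V2 /e/ – V3 /o/: /wd/; trying suffixes from longest down, /d/ is the first permitted one, so coda /w/ | onset /d/.
Syllabification: pik.new.do.
Syllable 3 is /do/; it ends in its nucleus with no coda, so it is open.

open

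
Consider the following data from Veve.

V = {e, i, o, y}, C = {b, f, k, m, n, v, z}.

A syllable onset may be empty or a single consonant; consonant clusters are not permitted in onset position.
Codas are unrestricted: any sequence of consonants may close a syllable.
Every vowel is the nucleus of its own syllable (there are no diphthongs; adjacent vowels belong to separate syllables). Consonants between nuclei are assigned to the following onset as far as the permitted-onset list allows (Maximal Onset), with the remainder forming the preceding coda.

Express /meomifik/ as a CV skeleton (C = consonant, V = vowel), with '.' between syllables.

Vowels present: e, o, i, i; each is a nucleus, giving 4 syllables.
V1 /e/ – V2 /o/: hiatus — the boundary sits between the two vowels.
V2 /o/ – V3 /i/: /m/ is a single consonant, so it becomes the next onset.
V3 /i/ – V4 /i/: /f/ → onset of the next syllable (single consonants are always licit onsets).
So the parse is me.o.mi.fik.
Mapping each syllable to C/V: /me/ → CV, /o/ → V, /mi/ → CV, /fik/ → CVC.

CV.V.CV.CVC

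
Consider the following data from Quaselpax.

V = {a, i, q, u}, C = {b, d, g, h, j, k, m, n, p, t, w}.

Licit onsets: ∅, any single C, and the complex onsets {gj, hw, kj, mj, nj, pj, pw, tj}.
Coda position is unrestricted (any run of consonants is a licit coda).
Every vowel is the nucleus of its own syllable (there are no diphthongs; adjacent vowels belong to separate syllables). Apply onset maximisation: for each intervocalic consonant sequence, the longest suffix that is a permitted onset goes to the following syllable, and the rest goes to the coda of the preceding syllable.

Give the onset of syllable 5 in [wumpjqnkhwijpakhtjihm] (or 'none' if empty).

tj

Vowels present: u, q, i, a, i; each is a nucleus, giving 5 syllables.
V1 /u/ – V2 /q/: /mpj/; trying suffixes from longest down, /pj/ is the first permitted one, so coda /m/ | onset /pj/.
V2 /q/ – V3 /i/: cluster /nkhw/ — the longest permitted-onset suffix is /hw/; onset = /hw/, preceding coda = /nk/.
V3 /i/ – V4 /a/: cluster /jp/ — the longest permitted-onset suffix is /p/; onset = /p/, preceding coda = /j/.
V4 /a/ – V5 /i/: /khtj/; trying suffixes from longest down, /tj/ is the first permitted one, so coda /kh/ | onset /tj/.
Result: wum.pjqnk.hwij.pakh.tjihm.
Syllable 5 is /tjihm/: onset /tj/, nucleus /i/, coda /hm/.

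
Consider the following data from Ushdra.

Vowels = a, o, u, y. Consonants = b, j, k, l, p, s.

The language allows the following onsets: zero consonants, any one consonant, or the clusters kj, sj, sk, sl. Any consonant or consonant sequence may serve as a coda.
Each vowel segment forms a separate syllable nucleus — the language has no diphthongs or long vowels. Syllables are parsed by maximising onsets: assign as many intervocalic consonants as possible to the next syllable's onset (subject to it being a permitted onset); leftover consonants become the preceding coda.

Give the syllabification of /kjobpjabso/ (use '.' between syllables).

kjobp.jab.so

The vowels are o, a, o — 3 nuclei, so 3 syllables.
V1 /o/ – V2 /a/: /bpj/ splits as /bp/ + /j/ (/j/ is the longest suffix that is a licit onset).
V2 /a/ – V3 /o/: /bs/; trying suffixes from longest down, /s/ is the first permitted one, so coda /b/ | onset /s/.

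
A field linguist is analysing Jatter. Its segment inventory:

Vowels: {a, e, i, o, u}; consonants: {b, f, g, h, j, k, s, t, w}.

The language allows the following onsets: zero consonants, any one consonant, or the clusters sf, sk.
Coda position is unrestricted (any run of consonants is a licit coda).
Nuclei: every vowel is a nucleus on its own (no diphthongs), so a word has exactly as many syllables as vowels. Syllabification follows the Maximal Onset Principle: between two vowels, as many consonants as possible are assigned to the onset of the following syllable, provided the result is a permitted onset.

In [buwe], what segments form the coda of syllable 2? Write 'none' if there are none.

Nuclei (vowels): u, e → 2 syllables.
Between /u/ (V1) and /e/ (V2): /w/ → onset of the next syllable (single consonants are always licit onsets).
So the parse is bu.we.
Syllable 2 is /we/: onset /w/, nucleus /e/, coda ∅.

none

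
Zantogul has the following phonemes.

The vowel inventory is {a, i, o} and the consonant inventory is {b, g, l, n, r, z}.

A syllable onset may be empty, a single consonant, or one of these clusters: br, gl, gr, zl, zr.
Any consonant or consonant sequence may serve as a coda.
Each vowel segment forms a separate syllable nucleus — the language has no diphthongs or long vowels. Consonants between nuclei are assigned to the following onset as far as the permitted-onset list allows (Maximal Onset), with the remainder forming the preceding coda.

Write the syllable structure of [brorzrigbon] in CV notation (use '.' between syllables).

Nuclei (vowels): o, i, o → 3 syllables.
/o…i/ gap (V1→V2): cluster /rzr/ — the longest permitted-onset suffix is /zr/; onset = /zr/, preceding coda = /r/.
/i…o/ gap (V2→V3): cluster /gb/ — the longest permitted-onset suffix is /b/; onset = /b/, preceding coda = /g/.
Putting it together: bror.zrig.bon.
Mapping each syllable to C/V: /bror/ → CCVC, /zrig/ → CCVC, /bon/ → CVC.

CCVC.CCVC.CVC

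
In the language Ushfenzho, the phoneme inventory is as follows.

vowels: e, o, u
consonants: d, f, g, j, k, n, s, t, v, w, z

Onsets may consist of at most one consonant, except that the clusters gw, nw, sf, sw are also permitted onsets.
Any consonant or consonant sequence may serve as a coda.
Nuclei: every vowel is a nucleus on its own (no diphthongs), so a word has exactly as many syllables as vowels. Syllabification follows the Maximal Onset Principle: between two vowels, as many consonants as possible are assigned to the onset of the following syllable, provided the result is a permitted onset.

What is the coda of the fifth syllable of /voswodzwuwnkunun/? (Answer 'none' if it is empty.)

n

Nuclei (vowels): o, o, u, u, u → 5 syllables.
Between /o/ (V1) and /o/ (V2): /sw/ — entire cluster is a permitted onset → onset /sw/, coda ∅.
Between /o/ (V2) and /u/ (V3): /dzw/ — longest licit onset from the right is /w/, leaving /dz/ as coda.
Between /u/ (V3) and /u/ (V4): /wnk/; trying suffixes from longest down, /k/ is the first permitted one, so coda /wn/ | onset /k/.
Between /u/ (V4) and /u/ (V5): /n/ → onset of the next syllable (single consonants are always licit onsets).
Syllabification: vo.swodz.wuwn.ku.nun.
Syllable 5 is /nun/: onset /n/, nucleus /u/, coda /n/.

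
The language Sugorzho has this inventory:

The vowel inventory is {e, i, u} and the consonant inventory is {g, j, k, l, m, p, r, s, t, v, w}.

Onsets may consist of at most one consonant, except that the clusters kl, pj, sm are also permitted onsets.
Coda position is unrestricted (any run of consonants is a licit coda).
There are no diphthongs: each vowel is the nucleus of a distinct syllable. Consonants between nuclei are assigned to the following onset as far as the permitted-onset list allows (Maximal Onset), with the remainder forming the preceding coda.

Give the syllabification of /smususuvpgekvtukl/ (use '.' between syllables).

smu.su.suvp.gekv.tukl

Nuclei (vowels): u, u, u, e, u → 5 syllables.
Between /u/ (V1) and /u/ (V2): /s/ → onset of the next syllable (single consonants are always licit onsets).
Between /u/ (V2) and /u/ (V3): /s/ is a single consonant, so it becomes the next onset.
Between /u/ (V3) and /e/ (V4): cluster /vpg/ — the longest permitted-onset suffix is /g/; onset = /g/, preceding coda = /vp/.
Between /e/ (V4) and /u/ (V5): /kvt/ — longest licit onset from the right is /t/, leaving /kv/ as coda.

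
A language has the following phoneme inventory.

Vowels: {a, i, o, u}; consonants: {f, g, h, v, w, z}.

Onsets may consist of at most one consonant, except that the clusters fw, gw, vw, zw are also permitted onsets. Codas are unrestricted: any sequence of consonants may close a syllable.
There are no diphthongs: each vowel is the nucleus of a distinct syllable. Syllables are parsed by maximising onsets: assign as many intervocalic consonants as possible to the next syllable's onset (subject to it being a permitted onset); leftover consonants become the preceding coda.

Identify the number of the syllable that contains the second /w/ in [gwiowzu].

Vowels present: i, o, u; each is a nucleus, giving 3 syllables.
V1 /i/ – V2 /o/: no consonants, so the boundary falls immediately after /i/.
V2 /o/ – V3 /u/: /wz/ splits as /w/ + /z/ (/z/ is the longest suffix that is a licit onset).
Putting it together: gwi.ow.zu.
The second /w/ is in the coda of syllable 2 (/ow/).

2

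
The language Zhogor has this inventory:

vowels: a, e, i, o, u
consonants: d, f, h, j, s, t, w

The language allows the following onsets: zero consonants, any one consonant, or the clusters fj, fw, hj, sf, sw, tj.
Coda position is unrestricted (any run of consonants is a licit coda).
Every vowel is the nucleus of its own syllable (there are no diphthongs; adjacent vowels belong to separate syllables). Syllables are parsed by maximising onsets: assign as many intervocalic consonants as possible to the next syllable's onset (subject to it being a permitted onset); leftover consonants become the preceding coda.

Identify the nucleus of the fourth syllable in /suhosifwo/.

o

Vowels present: u, o, i, o; each is a nucleus, giving 4 syllables.
The fourth nucleus (vowel 4 from the left) is /o/.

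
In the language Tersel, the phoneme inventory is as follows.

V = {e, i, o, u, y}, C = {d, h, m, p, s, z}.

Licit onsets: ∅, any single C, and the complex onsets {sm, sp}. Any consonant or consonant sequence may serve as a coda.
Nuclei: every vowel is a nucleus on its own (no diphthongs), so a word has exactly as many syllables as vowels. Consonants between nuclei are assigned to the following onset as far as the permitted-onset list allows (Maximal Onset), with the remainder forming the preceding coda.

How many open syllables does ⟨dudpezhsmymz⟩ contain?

Nuclei (vowels): u, e, y → 3 syllables.
/u…e/ gap (V1→V2): /dp/; trying suffixes from longest down, /p/ is the first permitted one, so coda /d/ | onset /p/.
/e…y/ gap (V2→V3): /zhsm/; trying suffixes from longest down, /sm/ is the first permitted one, so coda /zh/ | onset /sm/.
Putting it together: dud.pezh.smymz.
Classifying each syllable: /dud/ (closed), /pezh/ (closed), /smymz/ (closed).
Open syllables: 0.

0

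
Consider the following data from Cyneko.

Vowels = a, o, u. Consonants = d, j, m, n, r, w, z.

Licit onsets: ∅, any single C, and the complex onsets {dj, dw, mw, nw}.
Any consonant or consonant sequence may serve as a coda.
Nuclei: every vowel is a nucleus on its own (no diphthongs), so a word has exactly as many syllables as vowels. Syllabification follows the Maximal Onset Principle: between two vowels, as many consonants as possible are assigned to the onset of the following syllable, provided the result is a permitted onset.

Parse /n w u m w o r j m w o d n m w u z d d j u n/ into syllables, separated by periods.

nwu.mworj.mwodn.mwuzd.djun

The vowels are u, o, o, u, u — 5 nuclei, so 5 syllables.
σ1/σ2 boundary: /mw/ is a licit onset in full, so it all attaches to the next syllable.
σ2/σ3 boundary: /rjmw/; trying suffixes from longest down, /mw/ is the first permitted one, so coda /rj/ | onset /mw/.
σ3/σ4 boundary: /dnmw/ splits as /dn/ + /mw/ (/mw/ is the longest suffix that is a licit onset).
σ4/σ5 boundary: cluster /zddj/ — the longest permitted-onset suffix is /dj/; onset = /dj/, preceding coda = /zd/.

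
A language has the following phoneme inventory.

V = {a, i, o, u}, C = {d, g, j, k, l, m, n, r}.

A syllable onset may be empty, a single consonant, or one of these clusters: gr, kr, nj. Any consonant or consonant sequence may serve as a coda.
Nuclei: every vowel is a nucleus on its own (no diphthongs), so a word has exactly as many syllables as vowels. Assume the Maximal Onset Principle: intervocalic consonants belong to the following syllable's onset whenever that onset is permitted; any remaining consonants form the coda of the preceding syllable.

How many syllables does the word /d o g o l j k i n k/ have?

3

The vowels are o, o, i — 3 nuclei, so 3 syllables.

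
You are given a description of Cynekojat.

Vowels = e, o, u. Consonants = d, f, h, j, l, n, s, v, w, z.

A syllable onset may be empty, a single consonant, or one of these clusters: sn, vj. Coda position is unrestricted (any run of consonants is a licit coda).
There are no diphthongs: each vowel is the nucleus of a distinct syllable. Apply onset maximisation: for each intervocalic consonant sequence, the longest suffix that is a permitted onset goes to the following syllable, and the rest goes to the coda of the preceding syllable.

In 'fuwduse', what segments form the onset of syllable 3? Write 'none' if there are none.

s

The vowels are u, u, e — 3 nuclei, so 3 syllables.
V1 /u/ – V2 /u/: /wd/ splits as /w/ + /d/ (/d/ is the longest suffix that is a licit onset).
V2 /u/ – V3 /e/: /s/ is a single consonant, so it becomes the next onset.
Syllabification: fuw.du.se.
Syllable 3 is /se/: onset /s/, nucleus /e/, coda ∅.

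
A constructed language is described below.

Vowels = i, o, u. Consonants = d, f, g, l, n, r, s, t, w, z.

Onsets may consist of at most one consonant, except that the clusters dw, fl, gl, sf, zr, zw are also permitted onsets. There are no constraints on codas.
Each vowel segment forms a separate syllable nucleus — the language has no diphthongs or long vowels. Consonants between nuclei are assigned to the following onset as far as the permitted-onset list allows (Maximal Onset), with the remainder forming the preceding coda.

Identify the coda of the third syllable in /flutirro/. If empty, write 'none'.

none

Vowels present: u, i, o; each is a nucleus, giving 3 syllables.
/u…i/ gap (V1→V2): just /t/ — single C goes to the following onset.
/i…o/ gap (V2→V3): /rr/ — longest licit onset from the right is /r/, leaving /r/ as coda.
Putting it together: flu.tir.ro.
Syllable 3 is /ro/: onset /r/, nucleus /o/, coda ∅.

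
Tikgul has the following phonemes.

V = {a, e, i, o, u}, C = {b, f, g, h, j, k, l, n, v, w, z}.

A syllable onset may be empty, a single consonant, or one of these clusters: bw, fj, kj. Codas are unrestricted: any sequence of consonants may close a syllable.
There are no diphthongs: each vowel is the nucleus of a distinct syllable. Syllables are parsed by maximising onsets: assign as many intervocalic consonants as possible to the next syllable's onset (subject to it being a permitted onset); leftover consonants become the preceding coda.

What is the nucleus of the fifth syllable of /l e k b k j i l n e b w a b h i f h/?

i

Nuclei (vowels): e, i, e, a, i → 5 syllables.
The fifth nucleus (vowel 5 from the left) is /i/.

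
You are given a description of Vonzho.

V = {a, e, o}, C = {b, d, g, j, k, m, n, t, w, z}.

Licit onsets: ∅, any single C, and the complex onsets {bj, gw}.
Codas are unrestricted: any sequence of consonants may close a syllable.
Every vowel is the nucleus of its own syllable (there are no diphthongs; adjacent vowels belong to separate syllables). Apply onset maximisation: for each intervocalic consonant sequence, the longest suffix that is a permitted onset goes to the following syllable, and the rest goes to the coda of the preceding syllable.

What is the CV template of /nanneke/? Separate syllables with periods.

Vowels present: a, e, e; each is a nucleus, giving 3 syllables.
/a…e/ gap (V1→V2): /nn/ — longest licit onset from the right is /n/, leaving /n/ as coda.
/e…e/ gap (V2→V3): /k/ → onset of the next syllable (single consonants are always licit onsets).
So the parse is nan.ne.ke.
Mapping each syllable to C/V: /nan/ → CVC, /ne/ → CV, /ke/ → CV.

CVC.CV.CV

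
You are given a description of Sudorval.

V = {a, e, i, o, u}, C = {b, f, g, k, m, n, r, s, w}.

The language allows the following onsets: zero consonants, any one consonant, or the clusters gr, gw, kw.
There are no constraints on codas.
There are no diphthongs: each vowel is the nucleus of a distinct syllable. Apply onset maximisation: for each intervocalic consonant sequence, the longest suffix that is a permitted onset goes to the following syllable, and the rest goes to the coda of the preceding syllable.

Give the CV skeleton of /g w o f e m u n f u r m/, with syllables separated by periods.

CCV.CV.CVC.CVCC

The vowels are o, e, u, u — 4 nuclei, so 4 syllables.
V1 /o/ – V2 /e/: just /f/ — single C goes to the following onset.
V2 /e/ – V3 /u/: just /m/ — single C goes to the following onset.
V3 /u/ – V4 /u/: /nf/ splits as /n/ + /f/ (/f/ is the longest suffix that is a licit onset).
So the parse is gwo.fe.mun.furm.
Mapping each syllable to C/V: /gwo/ → CCV, /fe/ → CV, /mun/ → CVC, /furm/ → CVCC.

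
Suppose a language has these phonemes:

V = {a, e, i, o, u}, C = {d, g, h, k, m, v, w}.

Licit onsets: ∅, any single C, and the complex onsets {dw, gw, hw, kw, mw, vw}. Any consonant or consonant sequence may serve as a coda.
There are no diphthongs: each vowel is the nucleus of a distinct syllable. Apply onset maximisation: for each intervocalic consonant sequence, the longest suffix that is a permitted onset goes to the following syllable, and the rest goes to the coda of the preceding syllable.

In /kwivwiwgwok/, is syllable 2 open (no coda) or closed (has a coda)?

The vowels are i, i, o — 3 nuclei, so 3 syllables.
/i…i/ gap (V1→V2): /vw/ — entire cluster is a permitted onset → onset /vw/, coda ∅.
/i…o/ gap (V2→V3): /wgw/ — longest licit onset from the right is /gw/, leaving /w/ as coda.
Result: kwi.vwiw.gwok.
Syllable 2 is /vwiw/ with coda /w/, so it is closed.

closed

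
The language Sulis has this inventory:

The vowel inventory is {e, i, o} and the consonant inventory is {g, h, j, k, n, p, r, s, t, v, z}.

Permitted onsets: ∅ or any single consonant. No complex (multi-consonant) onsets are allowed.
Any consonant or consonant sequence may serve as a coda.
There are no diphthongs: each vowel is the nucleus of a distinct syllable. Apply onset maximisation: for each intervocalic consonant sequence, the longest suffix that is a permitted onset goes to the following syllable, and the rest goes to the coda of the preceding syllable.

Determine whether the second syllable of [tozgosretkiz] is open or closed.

closed

The vowels are o, o, e, i — 4 nuclei, so 4 syllables.
/o…o/ gap (V1→V2): cluster /zg/ — the longest permitted-onset suffix is /g/; onset = /g/, preceding coda = /z/.
/o…e/ gap (V2→V3): /sr/; trying suffixes from longest down, /r/ is the first permitted one, so coda /s/ | onset /r/.
/e…i/ gap (V3→V4): cluster /tk/ — the longest permitted-onset suffix is /k/; onset = /k/, preceding coda = /t/.
So the parse is toz.gos.ret.kiz.
Syllable 2 is /gos/ with coda /s/, so it is closed.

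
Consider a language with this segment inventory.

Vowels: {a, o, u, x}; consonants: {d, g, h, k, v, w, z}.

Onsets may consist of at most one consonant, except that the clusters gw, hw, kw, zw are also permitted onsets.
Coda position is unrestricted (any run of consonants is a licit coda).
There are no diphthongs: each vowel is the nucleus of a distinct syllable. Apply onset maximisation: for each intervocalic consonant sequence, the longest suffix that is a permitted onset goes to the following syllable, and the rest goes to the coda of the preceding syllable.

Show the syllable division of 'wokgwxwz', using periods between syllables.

wok.gwxwz

Vowels present: o, x; each is a nucleus, giving 2 syllables.
σ1/σ2 boundary: /kgw/; trying suffixes from longest down, /gw/ is the first permitted one, so coda /k/ | onset /gw/.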